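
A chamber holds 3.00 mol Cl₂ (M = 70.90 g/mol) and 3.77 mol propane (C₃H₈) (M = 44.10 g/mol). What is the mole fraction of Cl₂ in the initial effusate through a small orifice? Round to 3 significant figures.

Rate_i ∝ x_i/√M_i (Graham's law weighted by mole fraction), so the effusate composition follows n_i/√M_i.
Mole fraction of Cl₂ in the effusate = (n_Cl₂/√M_Cl₂) / (n_Cl₂/√M_Cl₂ + n_C₃H₈/√M_C₃H₈)
= (3.00/√70.90) / (3.00/√70.90 + 3.77/√44.10) = 0.3563/(0.3563 + 0.5677) = 0.386.

0.386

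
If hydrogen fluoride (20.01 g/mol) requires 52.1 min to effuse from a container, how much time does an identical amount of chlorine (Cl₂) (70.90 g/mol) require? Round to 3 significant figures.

98.1 min

By Graham's law, t_Cl₂/t_HF = √(M_Cl₂/M_HF) = √(70.90/20.01) = √3.543 = 1.882.
So the time for Cl₂ is 52.1 × 1.882 = 98.1 min.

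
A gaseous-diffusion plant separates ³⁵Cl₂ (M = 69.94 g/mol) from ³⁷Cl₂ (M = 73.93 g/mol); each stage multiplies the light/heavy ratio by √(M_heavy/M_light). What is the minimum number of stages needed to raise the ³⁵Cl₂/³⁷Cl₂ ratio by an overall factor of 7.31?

With α = √(73.93/69.94) per stage, ln α = ½ ln(1.05705) = 0.02774.
Need α^N ≥ 7.31 ⇒ N ≥ ln(7.31) / ln α = 1.989 / 0.02774 = 71.71.
Rounding up, N = 72 stages.

72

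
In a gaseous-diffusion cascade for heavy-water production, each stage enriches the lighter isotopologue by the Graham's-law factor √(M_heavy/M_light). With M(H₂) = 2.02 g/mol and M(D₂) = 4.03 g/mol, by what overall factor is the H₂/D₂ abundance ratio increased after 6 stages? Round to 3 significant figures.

After 6 stages the ratio has grown by (√(4.03/2.02))^6 = (4.03/2.02)^(6/2).
= 1.99505^3 = 7.94.

7.94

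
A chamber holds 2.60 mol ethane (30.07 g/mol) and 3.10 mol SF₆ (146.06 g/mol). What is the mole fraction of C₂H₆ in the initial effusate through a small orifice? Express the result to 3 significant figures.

Rate_i ∝ x_i/√M_i (Graham's law weighted by mole fraction), so the effusate composition follows n_i/√M_i.
x_C₂H₆(eff) = (n_C₂H₆/√M_C₂H₆) / (n_C₂H₆/√M_C₂H₆ + n_SF₆/√M_SF₆)
= (2.60/√30.07) / (2.60/√30.07 + 3.10/√146.06) = 0.4741/(0.4741 + 0.2565) = 0.649.

0.649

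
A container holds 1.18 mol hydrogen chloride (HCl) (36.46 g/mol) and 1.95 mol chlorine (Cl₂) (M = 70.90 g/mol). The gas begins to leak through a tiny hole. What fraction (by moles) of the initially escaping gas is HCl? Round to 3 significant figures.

0.458

Rate_i ∝ x_i/√M_i (Graham's law weighted by mole fraction), so the effusate composition follows n_i/√M_i.
Mole fraction of HCl in the effusate = (n_HCl/√M_HCl) / (n_HCl/√M_HCl + n_Cl₂/√M_Cl₂)
= (1.18/√36.46) / (1.18/√36.46 + 1.95/√70.90) = 0.1954/(0.1954 + 0.2316) = 0.458.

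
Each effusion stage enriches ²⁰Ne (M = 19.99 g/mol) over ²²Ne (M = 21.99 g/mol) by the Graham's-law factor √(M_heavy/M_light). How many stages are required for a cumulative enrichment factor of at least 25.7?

Per stage α = (21.99/19.99)^(1/2) = 1.10005^0.5, giving ln α = 0.04768.
Need α^N ≥ 25.7 ⇒ N ≥ ln(25.7) / ln α = 3.246 / 0.04768 = 68.09.
Rounding up, N = 69 stages.

69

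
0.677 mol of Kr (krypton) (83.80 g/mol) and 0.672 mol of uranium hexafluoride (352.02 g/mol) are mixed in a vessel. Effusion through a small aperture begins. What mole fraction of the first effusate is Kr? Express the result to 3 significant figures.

0.674

Rate_i ∝ x_i/√M_i (Graham's law weighted by mole fraction), so the effusate composition follows n_i/√M_i.
Mole fraction of Kr in the effusate = (n_Kr/√M_Kr) / (n_Kr/√M_Kr + n_UF₆/√M_UF₆)
= (0.677/√83.80) / (0.677/√83.80 + 0.672/√352.02) = 0.07395/(0.07395 + 0.03582) = 0.674.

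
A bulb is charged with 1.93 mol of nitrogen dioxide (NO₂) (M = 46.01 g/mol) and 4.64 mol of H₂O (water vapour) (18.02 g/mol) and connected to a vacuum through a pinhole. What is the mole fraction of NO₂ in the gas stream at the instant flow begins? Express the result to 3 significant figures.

Effusion rate of each component ∝ n_i/√M_i (partial pressure × 1/√M).
x_NO₂(eff) = (n_NO₂/√M_NO₂) / (n_NO₂/√M_NO₂ + n_H₂O/√M_H₂O)
= (1.93/√46.01) / (1.93/√46.01 + 4.64/√18.02) = 0.2845/(0.2845 + 1.093) = 0.207.

0.207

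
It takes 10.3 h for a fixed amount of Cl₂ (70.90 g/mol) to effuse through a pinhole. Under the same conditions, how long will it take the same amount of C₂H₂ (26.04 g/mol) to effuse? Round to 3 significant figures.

Graham's law gives t_C₂H₂/t_Cl₂ = √(M_C₂H₂/M_Cl₂) = √(26.04/70.90) = √0.3673 = 0.6060.
So the time for C₂H₂ is 10.3 × 0.6060 = 6.24 h.

6.24 h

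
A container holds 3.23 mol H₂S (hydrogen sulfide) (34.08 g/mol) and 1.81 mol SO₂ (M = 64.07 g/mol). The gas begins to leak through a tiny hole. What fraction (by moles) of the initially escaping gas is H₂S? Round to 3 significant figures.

0.710

Rate_i ∝ x_i/√M_i (Graham's law weighted by mole fraction), so the effusate composition follows n_i/√M_i.
Mole fraction of H₂S in the effusate = (n_H₂S/√M_H₂S) / (n_H₂S/√M_H₂S + n_SO₂/√M_SO₂)
= (3.23/√34.08) / (3.23/√34.08 + 1.81/√64.07) = 0.5533/(0.5533 + 0.2261) = 0.710.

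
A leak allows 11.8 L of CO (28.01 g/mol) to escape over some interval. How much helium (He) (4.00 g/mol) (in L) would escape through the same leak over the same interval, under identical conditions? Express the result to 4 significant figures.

31.23 L

Using Graham's law: rate_He/rate_CO = √(M_CO/M_He) = √(28.01/4.00) = √7.003 = 2.646.
So the volume for He is 11.8 × 2.646 = 31.23 L.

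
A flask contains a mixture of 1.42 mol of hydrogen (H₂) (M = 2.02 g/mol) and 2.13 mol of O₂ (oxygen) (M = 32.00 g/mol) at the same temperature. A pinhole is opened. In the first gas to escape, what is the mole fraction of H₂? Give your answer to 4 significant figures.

The effusion rate of species i is ∝ p_i/√M_i ∝ n_i/√M_i.
Mole fraction of H₂ in the effusate = (n_H₂/√M_H₂) / (n_H₂/√M_H₂ + n_O₂/√M_O₂)
= (1.42/√2.02) / (1.42/√2.02 + 2.13/√32.00) = 0.9991/(0.9991 + 0.3765) = 0.7263.

0.7263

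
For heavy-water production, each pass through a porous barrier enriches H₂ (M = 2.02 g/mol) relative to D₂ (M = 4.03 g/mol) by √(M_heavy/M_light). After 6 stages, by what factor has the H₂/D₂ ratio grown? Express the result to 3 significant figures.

7.94

Each stage multiplies the ratio by α = √(4.03/2.02), so after 6 stages the overall factor is α^6 = (4.03/2.02)^(6/2).
= 1.99505^3 = 7.94.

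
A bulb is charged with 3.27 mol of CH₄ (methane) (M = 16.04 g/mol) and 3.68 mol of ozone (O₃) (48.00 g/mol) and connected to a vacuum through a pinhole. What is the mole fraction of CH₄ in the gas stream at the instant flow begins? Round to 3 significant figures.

Effusion rate of each component ∝ n_i/√M_i (partial pressure × 1/√M).
Mole fraction of CH₄ in the effusate = (n_CH₄/√M_CH₄) / (n_CH₄/√M_CH₄ + n_O₃/√M_O₃)
= (3.27/√16.04) / (3.27/√16.04 + 3.68/√48.00) = 0.8165/(0.8165 + 0.5312) = 0.606.

0.606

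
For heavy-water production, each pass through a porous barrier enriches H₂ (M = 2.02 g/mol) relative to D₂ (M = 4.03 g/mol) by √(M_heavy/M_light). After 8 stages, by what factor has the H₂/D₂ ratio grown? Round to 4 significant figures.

Each stage multiplies the ratio by α = √(4.03/2.02), so after 8 stages the overall factor is α^8 = (4.03/2.02)^(8/2).
= 1.99505^4 = 15.84.

15.84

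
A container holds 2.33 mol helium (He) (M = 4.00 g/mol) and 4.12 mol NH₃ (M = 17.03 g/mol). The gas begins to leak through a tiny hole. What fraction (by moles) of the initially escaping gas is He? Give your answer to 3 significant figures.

0.539

Rate_i ∝ x_i/√M_i (Graham's law weighted by mole fraction), so the effusate composition follows n_i/√M_i.
Mole fraction of He in the effusate = (n_He/√M_He) / (n_He/√M_He + n_NH₃/√M_NH₃)
= (2.33/√4.00) / (2.33/√4.00 + 4.12/√17.03) = 1.165/(1.165 + 0.9984) = 0.539.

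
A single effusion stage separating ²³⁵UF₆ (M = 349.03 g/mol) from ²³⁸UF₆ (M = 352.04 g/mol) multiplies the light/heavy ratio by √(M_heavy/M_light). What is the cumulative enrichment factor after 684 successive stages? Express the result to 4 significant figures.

18.85

After 684 stages the ratio has grown by (√(352.04/349.03))^684 = (352.04/349.03)^(684/2).
= 1.00862^342 = 18.85.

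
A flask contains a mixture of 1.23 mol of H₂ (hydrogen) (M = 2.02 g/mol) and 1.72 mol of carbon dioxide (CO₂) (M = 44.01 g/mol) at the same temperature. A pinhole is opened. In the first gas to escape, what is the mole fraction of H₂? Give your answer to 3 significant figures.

Rate_i ∝ x_i/√M_i (Graham's law weighted by mole fraction), so the effusate composition follows n_i/√M_i.
Mole fraction of H₂ in the effusate = (n_H₂/√M_H₂) / (n_H₂/√M_H₂ + n_CO₂/√M_CO₂)
= (1.23/√2.02) / (1.23/√2.02 + 1.72/√44.01) = 0.8654/(0.8654 + 0.2593) = 0.769.

0.769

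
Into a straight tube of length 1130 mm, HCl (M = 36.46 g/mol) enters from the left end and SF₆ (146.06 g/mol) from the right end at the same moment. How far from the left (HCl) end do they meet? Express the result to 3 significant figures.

Graham's law gives d_HCl/d_SF₆ = rate_HCl/rate_SF₆ = √(M_SF₆/M_HCl) = √(146.06/36.46) = 2.002.
With d_HCl + d_SF₆ = 1130 mm, d_SF₆ = 1130/(1 + 2.002) = 376.5 mm.
d_HCl = 1130 − 376.5 = 754 mm.

754 mm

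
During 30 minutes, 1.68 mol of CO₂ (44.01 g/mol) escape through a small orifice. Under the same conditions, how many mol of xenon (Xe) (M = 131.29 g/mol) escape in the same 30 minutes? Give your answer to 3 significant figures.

From Graham's law, rate_Xe/rate_CO₂ = √(M_CO₂/M_Xe) = √(44.01/131.29) = √0.3352 = 0.5790.
So the amount for Xe is 1.68 × 0.5790 = 0.973 mol.

0.973 mol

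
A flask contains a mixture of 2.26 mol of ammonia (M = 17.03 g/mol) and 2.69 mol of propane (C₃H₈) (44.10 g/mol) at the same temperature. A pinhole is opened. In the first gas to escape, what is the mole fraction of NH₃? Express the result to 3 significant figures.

The effusion rate of species i is ∝ p_i/√M_i ∝ n_i/√M_i.
So x_NH₃ in the escaping gas = (n_NH₃/√M_NH₃) / Σ(n_i/√M_i)
= (2.26/√17.03) / (2.26/√17.03 + 2.69/√44.10) = 0.5476/(0.5476 + 0.4051) = 0.575.

0.575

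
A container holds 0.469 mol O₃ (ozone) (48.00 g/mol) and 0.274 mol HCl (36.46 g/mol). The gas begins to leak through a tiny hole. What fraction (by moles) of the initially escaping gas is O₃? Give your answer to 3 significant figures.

Effusion rate of each component ∝ n_i/√M_i (partial pressure × 1/√M).
So x_O₃ in the escaping gas = (n_O₃/√M_O₃) / Σ(n_i/√M_i)
= (0.469/√48.00) / (0.469/√48.00 + 0.274/√36.46) = 0.06769/(0.06769 + 0.04538) = 0.599.

0.599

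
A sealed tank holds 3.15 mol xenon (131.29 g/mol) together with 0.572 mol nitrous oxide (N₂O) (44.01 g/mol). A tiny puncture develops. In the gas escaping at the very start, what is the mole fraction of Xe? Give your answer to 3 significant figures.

Effusion rate of each component ∝ n_i/√M_i (partial pressure × 1/√M).
x_Xe(eff) = (n_Xe/√M_Xe) / (n_Xe/√M_Xe + n_N₂O/√M_N₂O)
= (3.15/√131.29) / (3.15/√131.29 + 0.572/√44.01) = 0.2749/(0.2749 + 0.08622) = 0.761.

0.761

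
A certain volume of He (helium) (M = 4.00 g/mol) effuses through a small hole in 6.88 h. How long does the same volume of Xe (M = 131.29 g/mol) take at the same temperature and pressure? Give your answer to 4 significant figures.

Since effusion rate ∝ 1/√M, t_Xe/t_He = √(M_Xe/M_He) = √(131.29/4.00) = √32.82 = 5.729.
So the time for Xe is 6.88 × 5.729 = 39.42 h.

39.42 h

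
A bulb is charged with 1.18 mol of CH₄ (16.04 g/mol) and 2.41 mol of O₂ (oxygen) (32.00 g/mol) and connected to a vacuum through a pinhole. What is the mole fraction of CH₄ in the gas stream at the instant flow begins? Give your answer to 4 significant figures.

0.4088

Effusion rate of each component ∝ n_i/√M_i (partial pressure × 1/√M).
x_CH₄(eff) = (n_CH₄/√M_CH₄) / (n_CH₄/√M_CH₄ + n_O₂/√M_O₂)
= (1.18/√16.04) / (1.18/√16.04 + 2.41/√32.00) = 0.2946/(0.2946 + 0.4260) = 0.4088.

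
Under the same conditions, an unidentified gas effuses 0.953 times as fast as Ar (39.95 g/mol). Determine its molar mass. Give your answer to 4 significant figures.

From Graham's law, rate_X/rate_Ar = √(M_Ar/M_X).
0.953 = √(39.95/M_X)
M_X = 39.95 / 0.953² = 39.95 / 0.9082 = 43.99 g/mol

43.99 g/mol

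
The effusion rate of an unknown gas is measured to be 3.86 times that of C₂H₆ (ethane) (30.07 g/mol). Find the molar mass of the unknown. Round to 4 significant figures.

By Graham's law, rate_X/rate_C₂H₆ = √(M_C₂H₆/M_X).
3.86 = √(30.07/M_X)
M_X = 30.07 / 3.86² = 30.07 / 14.90 = 2.018 g/mol

2.018 g/mol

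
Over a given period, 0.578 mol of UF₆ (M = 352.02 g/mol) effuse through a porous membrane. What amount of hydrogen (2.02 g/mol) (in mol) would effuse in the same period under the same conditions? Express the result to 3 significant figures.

7.63 mol

From Graham's law, rate_H₂/rate_UF₆ = √(M_UF₆/M_H₂) = √(352.02/2.02) = √174.3 = 13.20.
So the amount for H₂ is 0.578 × 13.20 = 7.63 mol.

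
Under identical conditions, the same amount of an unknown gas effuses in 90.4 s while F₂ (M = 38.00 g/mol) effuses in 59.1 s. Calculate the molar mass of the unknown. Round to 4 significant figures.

Using Graham's law: t_X/t_F₂ = √(M_X/M_F₂).
90.4/59.1 = 1.530 = √(M_X/38.00)
M_X = 38.00 × 1.530² = 38.00 × 2.340 = 88.91 g/mol

88.91 g/mol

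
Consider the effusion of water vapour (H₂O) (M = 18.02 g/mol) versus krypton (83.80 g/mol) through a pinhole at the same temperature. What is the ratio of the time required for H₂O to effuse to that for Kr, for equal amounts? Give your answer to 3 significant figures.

0.464

Since effusion rate ∝ 1/√M, t_H₂O/t_Kr = √(M_H₂O/M_Kr) = √(18.02/83.80) = √0.2150 = 0.464.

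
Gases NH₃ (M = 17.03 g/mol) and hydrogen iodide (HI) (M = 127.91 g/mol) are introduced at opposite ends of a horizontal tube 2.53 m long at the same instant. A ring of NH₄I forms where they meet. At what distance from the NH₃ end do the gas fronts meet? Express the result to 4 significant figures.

In equal time, each gas travels a distance ∝ its rate ∝ 1/√M, so d_NH₃/d_HI = √(M_HI/M_NH₃) = √(127.91/17.03) = 2.741.
With d_NH₃ + d_HI = 2.53 m, d_HI = 2.53/(1 + 2.741) = 0.6764 m.
d_NH₃ = 2.53 − 0.6764 = 1.854 m.

1.854 m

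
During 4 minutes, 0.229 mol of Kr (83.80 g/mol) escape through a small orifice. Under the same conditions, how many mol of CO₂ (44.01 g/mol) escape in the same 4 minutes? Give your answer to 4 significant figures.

0.3160 mol

Graham's law gives rate_CO₂/rate_Kr = √(M_Kr/M_CO₂) = √(83.80/44.01) = √1.904 = 1.380.
So the amount for CO₂ is 0.229 × 1.380 = 0.3160 mol.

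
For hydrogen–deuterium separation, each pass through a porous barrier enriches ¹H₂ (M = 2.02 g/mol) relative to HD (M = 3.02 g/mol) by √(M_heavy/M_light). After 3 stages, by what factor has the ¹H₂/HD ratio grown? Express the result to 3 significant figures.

1.83

Overall factor = α^3 with α = √(3.02/2.02), i.e. (3.02/2.02)^(3/2).
= 1.49505^(3/2) = 1.83.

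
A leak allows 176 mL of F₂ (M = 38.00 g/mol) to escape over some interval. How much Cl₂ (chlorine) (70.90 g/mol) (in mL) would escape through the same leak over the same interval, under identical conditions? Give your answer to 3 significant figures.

From Graham's law, rate_Cl₂/rate_F₂ = √(M_F₂/M_Cl₂) = √(38.00/70.90) = √0.5360 = 0.7321.
So the volume for Cl₂ is 176 × 0.7321 = 129 mL.

129 mL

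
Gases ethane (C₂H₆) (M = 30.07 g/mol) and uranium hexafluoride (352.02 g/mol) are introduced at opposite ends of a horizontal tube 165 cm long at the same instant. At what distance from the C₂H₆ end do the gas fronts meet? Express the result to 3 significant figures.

128 cm

Graham's law gives d_C₂H₆/d_UF₆ = rate_C₂H₆/rate_UF₆ = √(M_UF₆/M_C₂H₆) = √(352.02/30.07) = 3.422.
With d_C₂H₆ + d_UF₆ = 165 cm, d_UF₆ = 165/(1 + 3.422) = 37.32 cm.
d_C₂H₆ = 165 − 37.32 = 128 cm.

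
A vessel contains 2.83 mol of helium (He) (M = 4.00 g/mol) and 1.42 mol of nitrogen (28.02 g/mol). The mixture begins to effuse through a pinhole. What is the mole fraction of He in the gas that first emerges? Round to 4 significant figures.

Effusion rate of each component ∝ n_i/√M_i (partial pressure × 1/√M).
So x_He in the escaping gas = (n_He/√M_He) / Σ(n_i/√M_i)
= (2.83/√4.00) / (2.83/√4.00 + 1.42/√28.02) = 1.415/(1.415 + 0.2683) = 0.8406.

0.8406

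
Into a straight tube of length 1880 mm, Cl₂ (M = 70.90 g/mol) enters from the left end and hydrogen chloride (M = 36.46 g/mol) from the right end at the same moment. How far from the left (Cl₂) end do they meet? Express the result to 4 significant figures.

785.1 mm

The fronts meet when d_Cl₂ + d_HCl = L with d_Cl₂/d_HCl = √(M_HCl/M_Cl₂) (Graham's law). Here √(M_HCl/M_Cl₂) = √(36.46/70.90) = 0.7171.
With d_Cl₂ + d_HCl = 1880 mm, d_HCl = 1880/(1 + 0.7171) = 1095 mm.
d_Cl₂ = 1880 − 1095 = 785.1 mm.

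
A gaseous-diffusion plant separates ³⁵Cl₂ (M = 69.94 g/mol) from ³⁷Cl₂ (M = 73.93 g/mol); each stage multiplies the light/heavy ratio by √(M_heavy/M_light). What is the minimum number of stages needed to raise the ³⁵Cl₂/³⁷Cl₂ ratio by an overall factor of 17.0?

103

With α = √(73.93/69.94) per stage, ln α = ½ ln(1.05705) = 0.02774.
Need α^N ≥ 17.0 ⇒ N ≥ ln(17.0) / ln α = 2.833 / 0.02774 = 102.13.
Rounding up, N = 103 stages.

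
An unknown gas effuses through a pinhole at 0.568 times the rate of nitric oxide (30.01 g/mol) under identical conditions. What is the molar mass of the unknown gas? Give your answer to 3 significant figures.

Graham's law gives rate_X/rate_NO = √(M_NO/M_X).
0.568 = √(30.01/M_X)
M_X = 30.01 / 0.568² = 30.01 / 0.3226 = 93.0 g/mol

93.0 g/mol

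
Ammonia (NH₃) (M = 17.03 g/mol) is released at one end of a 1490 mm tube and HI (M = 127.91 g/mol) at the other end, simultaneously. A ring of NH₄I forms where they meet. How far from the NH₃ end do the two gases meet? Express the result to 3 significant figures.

Distances travelled in equal time are proportional to diffusion rates, so d_NH₃/d_HI = √(M_HI/M_NH₃) = √(127.91/17.03) = 2.741.
With d_NH₃ + d_HI = 1490 mm, d_HI = 1490/(1 + 2.741) = 398.3 mm.
d_NH₃ = 1490 − 398.3 = 1090 mm.

1090 mm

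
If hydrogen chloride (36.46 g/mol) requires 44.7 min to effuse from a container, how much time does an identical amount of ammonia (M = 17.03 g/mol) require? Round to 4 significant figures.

By Graham's law, t_NH₃/t_HCl = √(M_NH₃/M_HCl) = √(17.03/36.46) = √0.4671 = 0.6834.
So the time for NH₃ is 44.7 × 0.6834 = 30.55 min.

30.55 min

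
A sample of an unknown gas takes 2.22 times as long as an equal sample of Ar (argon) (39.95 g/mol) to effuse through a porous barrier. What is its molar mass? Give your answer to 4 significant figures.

By Graham's law, t_X/t_Ar = √(M_X/M_Ar).
2.22 = √(M_X/39.95)
M_X = 39.95 × 2.22² = 39.95 × 4.928 = 196.9 g/mol

196.9 g/mol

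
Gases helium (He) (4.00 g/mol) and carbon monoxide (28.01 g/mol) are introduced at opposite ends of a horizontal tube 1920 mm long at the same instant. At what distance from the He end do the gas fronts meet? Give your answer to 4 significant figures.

1393 mm

Graham's law gives d_He/d_CO = rate_He/rate_CO = √(M_CO/M_He) = √(28.01/4.00) = 2.646.
With d_He + d_CO = 1920 mm, d_CO = 1920/(1 + 2.646) = 526.6 mm.
d_He = 1920 − 526.6 = 1393 mm.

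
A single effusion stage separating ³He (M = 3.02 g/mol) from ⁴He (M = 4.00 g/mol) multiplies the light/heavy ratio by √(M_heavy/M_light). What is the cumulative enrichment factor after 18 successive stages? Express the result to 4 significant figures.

12.55

Each stage multiplies the ratio by α = √(4.00/3.02), so after 18 stages the overall factor is α^18 = (4.00/3.02)^(18/2).
= 1.32450^9 = 12.55.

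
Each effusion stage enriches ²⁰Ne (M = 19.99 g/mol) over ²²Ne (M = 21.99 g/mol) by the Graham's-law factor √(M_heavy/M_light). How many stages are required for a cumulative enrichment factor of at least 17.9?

Single-stage factor α = √(21.99/19.99), so ln α = ½ ln(1.10005) = 0.04768.
Need α^N ≥ 17.9 ⇒ N ≥ ln(17.9) / ln α = 2.885 / 0.04768 = 60.51.
Minimum whole number of stages: N = 61.

61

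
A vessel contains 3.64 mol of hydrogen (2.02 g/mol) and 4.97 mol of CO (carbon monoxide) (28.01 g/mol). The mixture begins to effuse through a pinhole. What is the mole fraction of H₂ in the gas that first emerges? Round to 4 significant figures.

0.7317

The effusion rate of species i is ∝ p_i/√M_i ∝ n_i/√M_i.
Mole fraction of H₂ in the effusate = (n_H₂/√M_H₂) / (n_H₂/√M_H₂ + n_CO/√M_CO)
= (3.64/√2.02) / (3.64/√2.02 + 4.97/√28.01) = 2.561/(2.561 + 0.9391) = 0.7317.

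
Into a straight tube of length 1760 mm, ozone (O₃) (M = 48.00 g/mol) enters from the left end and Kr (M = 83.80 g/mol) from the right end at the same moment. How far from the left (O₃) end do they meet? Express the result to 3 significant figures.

Graham's law gives d_O₃/d_Kr = rate_O₃/rate_Kr = √(M_Kr/M_O₃) = √(83.80/48.00) = 1.321.
With d_O₃ + d_Kr = 1760 mm, d_Kr = 1760/(1 + 1.321) = 758.2 mm.
d_O₃ = 1760 − 758.2 = 1000 mm.

1000 mm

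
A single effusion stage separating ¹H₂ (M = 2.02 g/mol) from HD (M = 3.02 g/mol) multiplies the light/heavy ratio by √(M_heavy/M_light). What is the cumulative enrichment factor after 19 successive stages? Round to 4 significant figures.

45.63

Each stage multiplies the ratio by α = √(3.02/2.02), so after 19 stages the overall factor is α^19 = (3.02/2.02)^(19/2).
= 1.49505^(19/2) = 45.63.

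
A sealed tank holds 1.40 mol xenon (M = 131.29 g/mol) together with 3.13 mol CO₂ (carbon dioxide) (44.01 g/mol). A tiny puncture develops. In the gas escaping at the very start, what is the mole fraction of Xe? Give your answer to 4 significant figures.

Each component's effusion rate ∝ (its partial pressure)·(1/√M) ∝ n_i/√M_i.
So x_Xe in the escaping gas = (n_Xe/√M_Xe) / Σ(n_i/√M_i)
= (1.40/√131.29) / (1.40/√131.29 + 3.13/√44.01) = 0.1222/(0.1222 + 0.4718) = 0.2057.

0.2057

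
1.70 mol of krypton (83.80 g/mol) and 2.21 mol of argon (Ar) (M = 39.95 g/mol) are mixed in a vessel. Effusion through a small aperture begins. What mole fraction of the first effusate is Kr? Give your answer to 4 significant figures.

The effusion rate of species i is ∝ p_i/√M_i ∝ n_i/√M_i.
Mole fraction of Kr in the effusate = (n_Kr/√M_Kr) / (n_Kr/√M_Kr + n_Ar/√M_Ar)
= (1.70/√83.80) / (1.70/√83.80 + 2.21/√39.95) = 0.1857/(0.1857 + 0.3497) = 0.3469.

0.3469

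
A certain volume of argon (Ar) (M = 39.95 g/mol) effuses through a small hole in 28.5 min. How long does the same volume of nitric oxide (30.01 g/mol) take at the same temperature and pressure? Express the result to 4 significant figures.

From Graham's law, t_NO/t_Ar = √(M_NO/M_Ar) = √(30.01/39.95) = √0.7512 = 0.8667.
So the time for NO is 28.5 × 0.8667 = 24.70 min.

24.70 min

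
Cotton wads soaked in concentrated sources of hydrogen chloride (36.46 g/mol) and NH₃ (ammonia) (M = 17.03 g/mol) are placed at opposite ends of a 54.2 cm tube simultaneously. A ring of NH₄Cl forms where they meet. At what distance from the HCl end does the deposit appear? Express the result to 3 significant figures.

22.0 cm

The fronts meet when d_HCl + d_NH₃ = L with d_HCl/d_NH₃ = √(M_NH₃/M_HCl) (Graham's law). Here √(M_NH₃/M_HCl) = √(17.03/36.46) = 0.6834.
With d_HCl + d_NH₃ = 54.2 cm, d_NH₃ = 54.2/(1 + 0.6834) = 32.20 cm.
d_HCl = 54.2 − 32.20 = 22.0 cm.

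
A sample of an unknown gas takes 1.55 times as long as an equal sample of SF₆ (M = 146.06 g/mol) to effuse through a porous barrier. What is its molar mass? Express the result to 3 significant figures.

351 g/mol

From Graham's law, t_X/t_SF₆ = √(M_X/M_SF₆).
1.55 = √(M_X/146.06)
M_X = 146.06 × 1.55² = 146.06 × 2.403 = 351 g/mol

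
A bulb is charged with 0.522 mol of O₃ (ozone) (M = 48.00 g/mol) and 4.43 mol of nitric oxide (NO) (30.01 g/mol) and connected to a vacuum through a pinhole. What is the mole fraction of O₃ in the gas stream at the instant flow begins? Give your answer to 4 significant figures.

Rate_i ∝ x_i/√M_i (Graham's law weighted by mole fraction), so the effusate composition follows n_i/√M_i.
So x_O₃ in the escaping gas = (n_O₃/√M_O₃) / Σ(n_i/√M_i)
= (0.522/√48.00) / (0.522/√48.00 + 4.43/√30.01) = 0.07534/(0.07534 + 0.8087) = 0.08523.

0.08523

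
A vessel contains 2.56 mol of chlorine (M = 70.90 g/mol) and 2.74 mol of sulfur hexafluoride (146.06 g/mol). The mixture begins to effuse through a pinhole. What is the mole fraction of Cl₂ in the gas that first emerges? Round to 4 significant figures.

0.5728

Rate_i ∝ x_i/√M_i (Graham's law weighted by mole fraction), so the effusate composition follows n_i/√M_i.
So x_Cl₂ in the escaping gas = (n_Cl₂/√M_Cl₂) / Σ(n_i/√M_i)
= (2.56/√70.90) / (2.56/√70.90 + 2.74/√146.06) = 0.3040/(0.3040 + 0.2267) = 0.5728.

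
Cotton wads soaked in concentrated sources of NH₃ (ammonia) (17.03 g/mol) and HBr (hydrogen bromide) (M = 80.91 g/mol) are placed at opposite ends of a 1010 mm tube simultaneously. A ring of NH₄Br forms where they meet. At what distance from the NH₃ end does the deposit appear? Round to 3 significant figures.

The fronts meet when d_NH₃ + d_HBr = L with d_NH₃/d_HBr = √(M_HBr/M_NH₃) (Graham's law). Here √(M_HBr/M_NH₃) = √(80.91/17.03) = 2.180.
With d_NH₃ + d_HBr = 1010 mm, d_HBr = 1010/(1 + 2.180) = 317.6 mm.
d_NH₃ = 1010 − 317.6 = 692 mm.

692 mm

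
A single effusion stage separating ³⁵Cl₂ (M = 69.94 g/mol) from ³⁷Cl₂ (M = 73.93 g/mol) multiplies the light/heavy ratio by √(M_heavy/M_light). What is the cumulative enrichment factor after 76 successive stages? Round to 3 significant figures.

8.23

Overall factor = α^76 with α = √(73.93/69.94), i.e. (73.93/69.94)^(76/2).
= 1.05705^38 = 8.23.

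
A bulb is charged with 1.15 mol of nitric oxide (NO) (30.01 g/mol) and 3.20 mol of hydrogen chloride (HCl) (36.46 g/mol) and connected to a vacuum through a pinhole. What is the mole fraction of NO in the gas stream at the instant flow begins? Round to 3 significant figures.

0.284

Effusion rate of each component ∝ n_i/√M_i (partial pressure × 1/√M).
So x_NO in the escaping gas = (n_NO/√M_NO) / Σ(n_i/√M_i)
= (1.15/√30.01) / (1.15/√30.01 + 3.20/√36.46) = 0.2099/(0.2099 + 0.5300) = 0.284.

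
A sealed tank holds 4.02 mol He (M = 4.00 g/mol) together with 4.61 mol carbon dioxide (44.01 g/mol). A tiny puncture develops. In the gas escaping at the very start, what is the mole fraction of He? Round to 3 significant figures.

0.743

The effusion rate of species i is ∝ p_i/√M_i ∝ n_i/√M_i.
Mole fraction of He in the effusate = (n_He/√M_He) / (n_He/√M_He + n_CO₂/√M_CO₂)
= (4.02/√4.00) / (4.02/√4.00 + 4.61/√44.01) = 2.010/(2.010 + 0.6949) = 0.743.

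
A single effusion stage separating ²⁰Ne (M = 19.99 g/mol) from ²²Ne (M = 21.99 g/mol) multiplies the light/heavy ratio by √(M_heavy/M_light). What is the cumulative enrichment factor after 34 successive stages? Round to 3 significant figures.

5.06

The single-stage factor is √(M_heavy/M_light), so 34 stages give [√(21.99/19.99)]^34 = (21.99/19.99)^(34/2).
= 1.10005^17 = 5.06.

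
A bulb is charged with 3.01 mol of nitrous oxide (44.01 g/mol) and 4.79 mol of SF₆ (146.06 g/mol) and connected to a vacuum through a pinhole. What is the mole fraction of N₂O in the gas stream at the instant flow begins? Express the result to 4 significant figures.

0.5338

Each component's effusion rate ∝ (its partial pressure)·(1/√M) ∝ n_i/√M_i.
So x_N₂O in the escaping gas = (n_N₂O/√M_N₂O) / Σ(n_i/√M_i)
= (3.01/√44.01) / (3.01/√44.01 + 4.79/√146.06) = 0.4537/(0.4537 + 0.3963) = 0.5338.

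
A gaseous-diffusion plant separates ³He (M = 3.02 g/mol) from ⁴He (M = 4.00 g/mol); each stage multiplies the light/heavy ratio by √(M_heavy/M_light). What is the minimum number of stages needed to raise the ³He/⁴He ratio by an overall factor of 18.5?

21

Single-stage factor α = √(4.00/3.02), so ln α = ½ ln(1.32450) = 0.1405.
Need α^N ≥ 18.5 ⇒ N ≥ ln(18.5) / ln α = 2.918 / 0.1405 = 20.76.
Minimum whole number of stages: N = 21.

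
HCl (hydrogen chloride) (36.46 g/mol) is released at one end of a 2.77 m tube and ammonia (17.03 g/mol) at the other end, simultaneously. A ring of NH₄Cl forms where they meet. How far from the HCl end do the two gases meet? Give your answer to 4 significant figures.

1.125 m

Graham's law gives d_HCl/d_NH₃ = rate_HCl/rate_NH₃ = √(M_NH₃/M_HCl) = √(17.03/36.46) = 0.6834.
With d_HCl + d_NH₃ = 2.77 m, d_NH₃ = 2.77/(1 + 0.6834) = 1.645 m.
d_HCl = 2.77 − 1.645 = 1.125 m.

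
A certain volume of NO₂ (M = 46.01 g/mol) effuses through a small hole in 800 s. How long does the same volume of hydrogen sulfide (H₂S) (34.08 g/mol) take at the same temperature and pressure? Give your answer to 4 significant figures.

688.5 s

Graham's law gives t_H₂S/t_NO₂ = √(M_H₂S/M_NO₂) = √(34.08/46.01) = √0.7407 = 0.8606.
So the time for H₂S is 800 × 0.8606 = 688.5 s.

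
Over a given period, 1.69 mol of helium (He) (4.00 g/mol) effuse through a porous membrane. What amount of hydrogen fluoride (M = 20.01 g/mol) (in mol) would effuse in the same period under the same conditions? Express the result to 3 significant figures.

By Graham's law, rate_HF/rate_He = √(M_He/M_HF) = √(4.00/20.01) = √0.1999 = 0.4471.
So the amount for HF is 1.69 × 0.4471 = 0.756 mol.

0.756 mol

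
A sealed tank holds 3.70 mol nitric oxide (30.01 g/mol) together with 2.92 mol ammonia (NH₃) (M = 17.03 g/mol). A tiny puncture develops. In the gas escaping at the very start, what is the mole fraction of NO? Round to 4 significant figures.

The effusion rate of species i is ∝ p_i/√M_i ∝ n_i/√M_i.
x_NO(eff) = (n_NO/√M_NO) / (n_NO/√M_NO + n_NH₃/√M_NH₃)
= (3.70/√30.01) / (3.70/√30.01 + 2.92/√17.03) = 0.6754/(0.6754 + 0.7076) = 0.4884.

0.4884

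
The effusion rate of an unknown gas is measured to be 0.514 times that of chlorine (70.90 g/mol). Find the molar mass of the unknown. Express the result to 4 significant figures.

Graham's law gives rate_X/rate_Cl₂ = √(M_Cl₂/M_X).
0.514 = √(70.90/M_X)
M_X = 70.90 / 0.514² = 70.90 / 0.2642 = 268.4 g/mol

268.4 g/mol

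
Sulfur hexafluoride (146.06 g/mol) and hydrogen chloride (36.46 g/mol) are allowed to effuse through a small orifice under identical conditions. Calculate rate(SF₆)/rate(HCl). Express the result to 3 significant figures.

0.500

Since effusion rate ∝ 1/√M, rate_SF₆/rate_HCl = √(M_HCl/M_SF₆) = √(36.46/146.06) = √0.2496 = 0.500.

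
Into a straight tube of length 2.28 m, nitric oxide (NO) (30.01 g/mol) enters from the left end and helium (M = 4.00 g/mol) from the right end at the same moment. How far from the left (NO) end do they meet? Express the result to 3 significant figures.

0.610 m

Distances travelled in equal time are proportional to diffusion rates, so d_NO/d_He = √(M_He/M_NO) = √(4.00/30.01) = 0.3651.
With d_NO + d_He = 2.28 m, d_He = 2.28/(1 + 0.3651) = 1.670 m.
d_NO = 2.28 − 1.670 = 0.610 m.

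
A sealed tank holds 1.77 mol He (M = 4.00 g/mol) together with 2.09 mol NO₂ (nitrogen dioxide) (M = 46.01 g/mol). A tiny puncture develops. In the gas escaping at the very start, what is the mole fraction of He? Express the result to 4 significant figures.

Effusion rate of each component ∝ n_i/√M_i (partial pressure × 1/√M).
x_He(eff) = (n_He/√M_He) / (n_He/√M_He + n_NO₂/√M_NO₂)
= (1.77/√4.00) / (1.77/√4.00 + 2.09/√46.01) = 0.8850/(0.8850 + 0.3081) = 0.7418.

0.7418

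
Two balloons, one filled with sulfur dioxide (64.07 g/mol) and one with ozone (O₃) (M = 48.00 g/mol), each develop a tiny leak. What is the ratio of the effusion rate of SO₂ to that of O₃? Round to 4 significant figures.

0.8656

Graham's law gives rate_SO₂/rate_O₃ = √(M_O₃/M_SO₂) = √(48.00/64.07) = √0.7492 = 0.8656.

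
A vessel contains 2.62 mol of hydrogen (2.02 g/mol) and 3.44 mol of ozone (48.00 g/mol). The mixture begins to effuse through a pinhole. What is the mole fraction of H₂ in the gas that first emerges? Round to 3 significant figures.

0.788

Each component's effusion rate ∝ (its partial pressure)·(1/√M) ∝ n_i/√M_i.
x_H₂(eff) = (n_H₂/√M_H₂) / (n_H₂/√M_H₂ + n_O₃/√M_O₃)
= (2.62/√2.02) / (2.62/√2.02 + 3.44/√48.00) = 1.843/(1.843 + 0.4965) = 0.788.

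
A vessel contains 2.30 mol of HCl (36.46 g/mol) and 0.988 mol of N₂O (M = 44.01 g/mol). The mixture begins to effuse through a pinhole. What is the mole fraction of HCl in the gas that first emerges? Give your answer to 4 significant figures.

0.7189

Rate_i ∝ x_i/√M_i (Graham's law weighted by mole fraction), so the effusate composition follows n_i/√M_i.
x_HCl(eff) = (n_HCl/√M_HCl) / (n_HCl/√M_HCl + n_N₂O/√M_N₂O)
= (2.30/√36.46) / (2.30/√36.46 + 0.988/√44.01) = 0.3809/(0.3809 + 0.1489) = 0.7189.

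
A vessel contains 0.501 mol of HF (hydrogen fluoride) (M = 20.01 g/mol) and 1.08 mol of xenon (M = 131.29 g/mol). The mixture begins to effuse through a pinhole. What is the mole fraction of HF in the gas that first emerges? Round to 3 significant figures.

0.543

Rate_i ∝ x_i/√M_i (Graham's law weighted by mole fraction), so the effusate composition follows n_i/√M_i.
Mole fraction of HF in the effusate = (n_HF/√M_HF) / (n_HF/√M_HF + n_Xe/√M_Xe)
= (0.501/√20.01) / (0.501/√20.01 + 1.08/√131.29) = 0.1120/(0.1120 + 0.09426) = 0.543.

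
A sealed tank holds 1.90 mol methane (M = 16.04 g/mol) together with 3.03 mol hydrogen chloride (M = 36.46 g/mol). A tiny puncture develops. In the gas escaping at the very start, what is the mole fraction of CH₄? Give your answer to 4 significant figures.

Each component's effusion rate ∝ (its partial pressure)·(1/√M) ∝ n_i/√M_i.
So x_CH₄ in the escaping gas = (n_CH₄/√M_CH₄) / Σ(n_i/√M_i)
= (1.90/√16.04) / (1.90/√16.04 + 3.03/√36.46) = 0.4744/(0.4744 + 0.5018) = 0.4860.

0.4860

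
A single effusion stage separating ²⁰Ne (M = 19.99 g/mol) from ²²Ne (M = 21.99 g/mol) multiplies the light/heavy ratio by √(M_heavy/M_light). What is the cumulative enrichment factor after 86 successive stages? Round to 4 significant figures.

The single-stage factor is √(M_heavy/M_light), so 86 stages give [√(21.99/19.99)]^86 = (21.99/19.99)^(86/2).
= 1.10005^43 = 60.36.

60.36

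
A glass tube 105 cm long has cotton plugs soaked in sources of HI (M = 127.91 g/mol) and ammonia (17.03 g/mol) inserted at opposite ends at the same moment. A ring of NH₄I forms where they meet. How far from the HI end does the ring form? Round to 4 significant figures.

28.07 cm

The fronts meet when d_HI + d_NH₃ = L with d_HI/d_NH₃ = √(M_NH₃/M_HI) (Graham's law). Here √(M_NH₃/M_HI) = √(17.03/127.91) = 0.3649.
With d_HI + d_NH₃ = 105 cm, d_NH₃ = 105/(1 + 0.3649) = 76.93 cm.
d_HI = 105 − 76.93 = 28.07 cm.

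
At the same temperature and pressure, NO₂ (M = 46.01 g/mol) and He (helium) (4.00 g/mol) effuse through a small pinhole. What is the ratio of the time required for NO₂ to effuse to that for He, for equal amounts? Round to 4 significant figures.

3.392

Graham's law gives t_NO₂/t_He = √(M_NO₂/M_He) = √(46.01/4.00) = √11.50 = 3.392.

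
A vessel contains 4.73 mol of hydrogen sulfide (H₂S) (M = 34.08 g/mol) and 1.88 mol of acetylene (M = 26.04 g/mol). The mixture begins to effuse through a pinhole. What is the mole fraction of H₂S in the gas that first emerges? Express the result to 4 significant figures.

The effusion rate of species i is ∝ p_i/√M_i ∝ n_i/√M_i.
x_H₂S(eff) = (n_H₂S/√M_H₂S) / (n_H₂S/√M_H₂S + n_C₂H₂/√M_C₂H₂)
= (4.73/√34.08) / (4.73/√34.08 + 1.88/√26.04) = 0.8102/(0.8102 + 0.3684) = 0.6874.

0.6874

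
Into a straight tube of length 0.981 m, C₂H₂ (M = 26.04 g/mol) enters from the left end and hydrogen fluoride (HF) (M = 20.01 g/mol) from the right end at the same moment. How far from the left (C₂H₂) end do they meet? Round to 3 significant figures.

0.458 m

Distances travelled in equal time are proportional to diffusion rates, so d_C₂H₂/d_HF = √(M_HF/M_C₂H₂) = √(20.01/26.04) = 0.8766.
With d_C₂H₂ + d_HF = 0.981 m, d_HF = 0.981/(1 + 0.8766) = 0.5228 m.
d_C₂H₂ = 0.981 − 0.5228 = 0.458 m.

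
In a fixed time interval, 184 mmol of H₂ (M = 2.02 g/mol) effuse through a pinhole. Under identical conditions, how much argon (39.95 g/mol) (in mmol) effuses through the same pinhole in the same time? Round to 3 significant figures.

From Graham's law, rate_Ar/rate_H₂ = √(M_H₂/M_Ar) = √(2.02/39.95) = √0.05056 = 0.2249.
So the amount for Ar is 184 × 0.2249 = 41.4 mmol.

41.4 mmol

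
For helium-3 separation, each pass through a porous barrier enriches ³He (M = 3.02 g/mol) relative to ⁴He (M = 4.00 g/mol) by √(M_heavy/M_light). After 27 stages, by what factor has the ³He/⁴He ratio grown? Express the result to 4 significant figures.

44.43

Each stage multiplies the ratio by α = √(4.00/3.02), so after 27 stages the overall factor is α^27 = (4.00/3.02)^(27/2).
= 1.32450^(27/2) = 44.43.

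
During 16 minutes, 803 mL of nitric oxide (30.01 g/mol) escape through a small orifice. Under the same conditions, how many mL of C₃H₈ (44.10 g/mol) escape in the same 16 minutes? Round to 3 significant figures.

Graham's law gives rate_C₃H₈/rate_NO = √(M_NO/M_C₃H₈) = √(30.01/44.10) = √0.6805 = 0.8249.
So the volume for C₃H₈ is 803 × 0.8249 = 662 mL.

662 mL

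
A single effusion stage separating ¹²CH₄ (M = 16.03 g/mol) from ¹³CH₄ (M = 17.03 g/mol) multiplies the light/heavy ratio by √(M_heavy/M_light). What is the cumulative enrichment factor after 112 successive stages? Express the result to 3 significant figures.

29.6

Overall factor = α^112 with α = √(17.03/16.03), i.e. (17.03/16.03)^(112/2).
= 1.06238^56 = 29.6.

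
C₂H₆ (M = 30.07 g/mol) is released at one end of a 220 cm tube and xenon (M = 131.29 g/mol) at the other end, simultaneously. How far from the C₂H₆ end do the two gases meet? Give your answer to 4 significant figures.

Distances travelled in equal time are proportional to diffusion rates, so d_C₂H₆/d_Xe = √(M_Xe/M_C₂H₆) = √(131.29/30.07) = 2.090.
With d_C₂H₆ + d_Xe = 220 cm, d_Xe = 220/(1 + 2.090) = 71.21 cm.
d_C₂H₆ = 220 − 71.21 = 148.8 cm.

148.8 cm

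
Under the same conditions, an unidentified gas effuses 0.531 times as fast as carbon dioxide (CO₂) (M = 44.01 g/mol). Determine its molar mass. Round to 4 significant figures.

Since effusion rate ∝ 1/√M, rate_X/rate_CO₂ = √(M_CO₂/M_X).
0.531 = √(44.01/M_X)
M_X = 44.01 / 0.531² = 44.01 / 0.2820 = 156.1 g/mol

156.1 g/mol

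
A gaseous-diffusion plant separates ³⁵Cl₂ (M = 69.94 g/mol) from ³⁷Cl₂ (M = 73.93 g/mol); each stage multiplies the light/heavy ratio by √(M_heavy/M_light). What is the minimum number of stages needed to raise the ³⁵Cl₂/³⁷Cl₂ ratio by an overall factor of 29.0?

Single-stage factor α = √(73.93/69.94), so ln α = ½ ln(1.05705) = 0.02774.
Need α^N ≥ 29.0 ⇒ N ≥ ln(29.0) / ln α = 3.367 / 0.02774 = 121.39.
Rounding up, N = 122 stages.

122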